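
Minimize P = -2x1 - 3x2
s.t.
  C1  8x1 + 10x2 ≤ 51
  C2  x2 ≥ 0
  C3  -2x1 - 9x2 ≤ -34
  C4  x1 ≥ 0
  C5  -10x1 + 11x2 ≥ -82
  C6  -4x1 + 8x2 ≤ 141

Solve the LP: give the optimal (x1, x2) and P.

Feasible corners and P = -2x1 - 3x2:
  (119/52, 85/26) → P = -187/13
  (0, 51/10) → P = -153/10
  (0, 34/9) → P = -34/3

x1 = 0, x2 = 51/10, minimum P = -153/10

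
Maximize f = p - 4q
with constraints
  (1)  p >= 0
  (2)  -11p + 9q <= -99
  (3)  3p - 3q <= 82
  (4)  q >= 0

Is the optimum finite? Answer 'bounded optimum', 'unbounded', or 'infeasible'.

Extreme points and f = p - 4q:
  (9, 0) → f = 9
  (82/3, 0) → f = 82/3
The feasible region has finitely many vertices and no improving ray; the maximum is 82/3 at (82/3, 0).

bounded optimum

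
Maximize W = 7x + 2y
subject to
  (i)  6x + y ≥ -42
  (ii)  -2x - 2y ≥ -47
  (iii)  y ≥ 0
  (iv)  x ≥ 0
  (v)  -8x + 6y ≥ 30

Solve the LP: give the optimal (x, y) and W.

Vertices and W = 7x + 2y:
  (0, 47/2) → W = 47
  (111/14, 109/7) → W = 1213/14
  (0, 5) → W = 10

x = 111/14, y = 109/7, maximum W = 1213/14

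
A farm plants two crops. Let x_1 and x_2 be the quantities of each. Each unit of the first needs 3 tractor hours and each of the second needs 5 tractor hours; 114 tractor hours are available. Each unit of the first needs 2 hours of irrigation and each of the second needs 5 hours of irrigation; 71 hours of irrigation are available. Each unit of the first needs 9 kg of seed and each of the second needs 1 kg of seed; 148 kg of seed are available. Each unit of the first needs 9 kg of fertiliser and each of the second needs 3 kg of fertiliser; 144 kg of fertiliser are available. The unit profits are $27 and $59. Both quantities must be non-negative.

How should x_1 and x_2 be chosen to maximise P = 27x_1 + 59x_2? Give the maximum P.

x_1 = 13, x_2 = 9, maximum P = 882

Feasible corners and P = 27x_1 + 59x_2:
  (0, 0) → P = 0
  (0, 71/5) → P = 4189/5
  (16, 0) → P = 432
  (13, 9) → P = 882

The optimum lies where 2x_1 + 5x_2 = 71 and 9x_1 + 3x_2 = 144.
Solving simultaneously gives x_1 = 13, x_2 = 9.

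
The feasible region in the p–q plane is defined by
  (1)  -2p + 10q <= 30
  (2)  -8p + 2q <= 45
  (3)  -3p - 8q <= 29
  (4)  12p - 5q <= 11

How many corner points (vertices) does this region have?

The feasible vertices (each the meet of two boundaries and inside every other half-plane) are:
  (-195/38, 75/38)
  (26/11, 191/55)
  (-209/35, -97/70)
  (-19/37, -127/37)

4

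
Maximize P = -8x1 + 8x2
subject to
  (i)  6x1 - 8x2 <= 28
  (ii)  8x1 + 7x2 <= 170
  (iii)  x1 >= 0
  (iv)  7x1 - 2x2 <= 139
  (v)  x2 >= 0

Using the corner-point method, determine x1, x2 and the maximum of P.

x1 = 0, x2 = 170/7, maximum P = 1360/7

Extreme points and P = -8x1 + 8x2:
  (778/53, 398/53) → P = -3040/53
  (14/3, 0) → P = -112/3
  (0, 170/7) → P = 1360/7
  (0, 0) → P = 0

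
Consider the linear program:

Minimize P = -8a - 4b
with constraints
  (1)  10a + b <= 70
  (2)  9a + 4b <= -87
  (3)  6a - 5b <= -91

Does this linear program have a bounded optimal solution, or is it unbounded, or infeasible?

From the feasible point (-799/69, 99/23), moving in the direction (-4, 9) keeps every constraint satisfied while P decreases without bound.

unbounded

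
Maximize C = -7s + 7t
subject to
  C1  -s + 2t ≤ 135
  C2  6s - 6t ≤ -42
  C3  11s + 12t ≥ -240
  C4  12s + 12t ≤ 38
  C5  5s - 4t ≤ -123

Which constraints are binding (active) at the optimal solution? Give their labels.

C1 and C3

Corner points and C = -7s + 7t:
  (-1050/17, 1245/34) → C = 23415/34
  (-386/9, 829/18) → C = 11207/18
  (-609/26, 153/104) → C = 18123/104
  (-331/27, 833/54) → C = 10465/54

The maximum is at (-1050/17, 1245/34). Substituting into each constraint, equality holds for C1 and C3; the remaining constraints have slack.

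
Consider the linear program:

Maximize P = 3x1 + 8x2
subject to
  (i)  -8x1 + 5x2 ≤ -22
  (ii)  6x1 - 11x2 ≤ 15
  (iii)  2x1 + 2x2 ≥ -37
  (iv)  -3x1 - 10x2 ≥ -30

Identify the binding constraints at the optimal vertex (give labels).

(ii) and (iv)

Extreme points and P = 3x1 + 8x2:
  (167/58, 6/29) → P = 597/58
  (74/19, 174/95) → P = 2502/95
  (160/31, 45/31) → P = 840/31

The maximum is at (160/31, 45/31). Substituting into each constraint, equality holds for (ii) and (iv); the remaining constraints have slack.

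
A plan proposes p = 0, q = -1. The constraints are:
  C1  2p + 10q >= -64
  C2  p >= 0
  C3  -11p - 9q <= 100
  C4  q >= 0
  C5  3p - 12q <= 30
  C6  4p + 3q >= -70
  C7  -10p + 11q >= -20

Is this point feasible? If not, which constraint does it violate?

not feasible — violates C4

Constraint C4: q = -1, which is not ≥ 0. All other constraints are satisfied.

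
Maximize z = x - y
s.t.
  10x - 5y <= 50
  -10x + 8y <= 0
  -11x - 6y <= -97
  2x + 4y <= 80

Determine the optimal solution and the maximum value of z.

x = 157/23, y = 84/23, maximum z = 73/23

Corner points and z = x - y:
  (157/23, 84/23) → z = 73/23
  (12, 14) → z = -2
  (194/37, 485/74) → z = -97/74
  (80/7, 100/7) → z = -20/7

The binding constraints are 10x - 5y = 50 and -11x - 6y = -97.
Solving simultaneously gives x = 157/23, y = 84/23.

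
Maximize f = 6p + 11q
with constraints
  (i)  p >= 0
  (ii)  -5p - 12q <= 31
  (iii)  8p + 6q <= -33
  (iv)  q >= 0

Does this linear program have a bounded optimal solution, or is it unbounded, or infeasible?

infeasible

The boundaries p = 0 and q = 0 meet at (0, 0), but that point violates 8p + 6q ≤ -33. Every candidate vertex is excluded by some other constraint, so the feasible region is empty.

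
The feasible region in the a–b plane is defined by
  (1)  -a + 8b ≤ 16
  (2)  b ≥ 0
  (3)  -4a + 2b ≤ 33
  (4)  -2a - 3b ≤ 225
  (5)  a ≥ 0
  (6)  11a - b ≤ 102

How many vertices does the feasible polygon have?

4

Intersecting each pair of boundary lines and keeping only the points that satisfy every inequality leaves:
  (0, 2)
  (832/87, 278/87)
  (0, 0)
  (102/11, 0)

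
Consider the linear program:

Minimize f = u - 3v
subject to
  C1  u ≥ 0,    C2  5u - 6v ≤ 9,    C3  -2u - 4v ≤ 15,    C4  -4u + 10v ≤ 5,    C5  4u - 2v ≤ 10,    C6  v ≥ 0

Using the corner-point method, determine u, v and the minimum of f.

Corner points and f = u - 3v:
  (0, 1/2) → f = -3/2
  (0, 0) → f = 0
  (3, 1) → f = 0
  (9/5, 0) → f = 9/5
  (55/16, 15/8) → f = -35/16

u = 55/16, v = 15/8, minimum f = -35/16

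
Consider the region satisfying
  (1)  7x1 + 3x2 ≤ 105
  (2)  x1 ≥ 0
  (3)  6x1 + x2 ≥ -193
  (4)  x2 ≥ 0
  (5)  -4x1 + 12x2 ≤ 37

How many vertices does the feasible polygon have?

4

Pairwise boundary intersections that survive every other constraint:
  (15, 0)
  (383/32, 679/96)
  (0, 0)
  (0, 37/12)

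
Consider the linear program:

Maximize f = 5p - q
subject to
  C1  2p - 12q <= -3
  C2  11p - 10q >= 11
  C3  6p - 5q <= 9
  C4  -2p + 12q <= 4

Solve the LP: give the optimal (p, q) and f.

p = 64/31, q = 21/31, maximum f = 299/31

Vertices and f = 5p - q:
  (81/56, 55/112) → f = 755/112
  (123/62, 18/31) → f = 579/62
  (43/28, 33/56) → f = 397/56
  (64/31, 21/31) → f = 299/31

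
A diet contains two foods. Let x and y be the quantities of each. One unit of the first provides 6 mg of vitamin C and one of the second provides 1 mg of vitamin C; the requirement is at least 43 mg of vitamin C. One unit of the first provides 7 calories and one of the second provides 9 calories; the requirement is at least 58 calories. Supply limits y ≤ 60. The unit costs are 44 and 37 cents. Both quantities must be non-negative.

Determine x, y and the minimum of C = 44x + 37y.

Extreme points and C = 44x + 37y:
  (0, 43) → C = 1591
  (0, 60) → C = 2220
  (58/7, 0) → C = 2552/7
  (7, 1) → C = 345
The feasible region is unbounded (it extends along (1, 0)), but C strictly increases along every unbounded feasible direction, so there is no improving ray and the minimum is attained at a vertex.

x = 7, y = 1, minimum C = 345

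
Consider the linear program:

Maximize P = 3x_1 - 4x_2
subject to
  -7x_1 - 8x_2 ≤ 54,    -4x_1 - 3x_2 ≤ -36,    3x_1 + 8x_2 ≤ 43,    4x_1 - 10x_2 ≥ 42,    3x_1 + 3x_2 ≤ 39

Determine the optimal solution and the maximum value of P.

x_1 = 158, x_2 = -145, maximum P = 1054

Corner points and P = 3x_1 - 4x_2:
  (450/11, -468/11) → P = 3222/11
  (158, -145) → P = 1054
  (243/26, -6/13) → P = 777/26
  (86/7, 5/7) → P = 34

The binding constraints are -7x_1 - 8x_2 = 54 and 3x_1 + 3x_2 = 39.
Solving simultaneously gives x_1 = 158, x_2 = -145.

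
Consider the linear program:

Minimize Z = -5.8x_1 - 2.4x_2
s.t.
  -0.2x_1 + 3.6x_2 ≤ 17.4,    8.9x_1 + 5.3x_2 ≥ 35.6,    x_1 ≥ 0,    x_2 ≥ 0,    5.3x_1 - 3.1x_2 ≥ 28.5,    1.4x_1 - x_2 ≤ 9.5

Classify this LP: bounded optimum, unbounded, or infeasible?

Extreme points and Z = -5.8x_1 - 2.4x_2:
  (7827/923, 4896/923) → Z = -57147/923
  (1290/121, 1313/242) → Z = -45288/605
  (285/53, 0) → Z = -1653/53
  (95/14, 0) → Z = -551/14
The feasible region has finitely many vertices and no improving ray; the minimum is -45288/605 at (1290/121, 1313/242).

bounded optimum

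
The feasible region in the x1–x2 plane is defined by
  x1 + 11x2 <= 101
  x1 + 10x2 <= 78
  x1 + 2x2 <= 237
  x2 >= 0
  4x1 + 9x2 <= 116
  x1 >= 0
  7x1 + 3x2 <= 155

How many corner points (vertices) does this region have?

5

Intersecting each pair of boundary lines and keeping only the points that satisfy every inequality leaves:
  (458/31, 196/31)
  (0, 39/5)
  (0, 0)
  (155/7, 0)
  (349/17, 64/17)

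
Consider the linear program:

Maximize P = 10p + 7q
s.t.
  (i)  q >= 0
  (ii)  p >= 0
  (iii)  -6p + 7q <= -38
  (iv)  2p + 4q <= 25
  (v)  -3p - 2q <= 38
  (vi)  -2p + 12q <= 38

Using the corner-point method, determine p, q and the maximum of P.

p = 25/2, q = 0, maximum P = 125

Vertices and P = 10p + 7q:
  (19/3, 0) → P = 190/3
  (25/2, 0) → P = 125
  (327/38, 37/19) → P = 1894/19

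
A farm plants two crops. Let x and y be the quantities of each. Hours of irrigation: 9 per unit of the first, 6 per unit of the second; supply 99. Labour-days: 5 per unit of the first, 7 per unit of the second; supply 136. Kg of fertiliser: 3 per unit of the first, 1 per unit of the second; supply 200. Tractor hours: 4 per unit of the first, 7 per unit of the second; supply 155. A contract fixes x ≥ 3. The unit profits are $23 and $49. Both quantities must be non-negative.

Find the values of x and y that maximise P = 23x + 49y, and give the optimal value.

At the optimal vertex, 9x + 6y = 99 and x = 3.
Solving simultaneously gives x = 3, y = 12.

x = 3, y = 12, maximum P = 657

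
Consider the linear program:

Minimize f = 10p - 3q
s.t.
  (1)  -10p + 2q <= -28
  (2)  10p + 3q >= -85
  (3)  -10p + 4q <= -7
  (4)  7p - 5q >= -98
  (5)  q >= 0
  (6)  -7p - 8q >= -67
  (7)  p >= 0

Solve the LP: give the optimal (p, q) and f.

Feasible corners and f = 10p - 3q:
  (14/5, 0) → f = 28
  (179/47, 237/47) → f = 1079/47
  (67/7, 0) → f = 670/7

The binding constraints are -10p + 2q = -28 and -7p - 8q = -67.
Solving simultaneously gives p = 179/47, q = 237/47.

p = 179/47, q = 237/47, minimum f = 1079/47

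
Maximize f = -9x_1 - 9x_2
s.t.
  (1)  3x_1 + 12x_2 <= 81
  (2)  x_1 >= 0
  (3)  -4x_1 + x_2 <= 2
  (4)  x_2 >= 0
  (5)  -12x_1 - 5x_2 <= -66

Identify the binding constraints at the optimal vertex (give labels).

Vertices and f = -9x_1 - 9x_2:
  (27, 0) → f = -243
  (3, 6) → f = -81
  (11/2, 0) → f = -99/2

The maximum is at (11/2, 0). Substituting into each constraint, equality holds for (4) and (5); the remaining constraints have slack.

(4) and (5)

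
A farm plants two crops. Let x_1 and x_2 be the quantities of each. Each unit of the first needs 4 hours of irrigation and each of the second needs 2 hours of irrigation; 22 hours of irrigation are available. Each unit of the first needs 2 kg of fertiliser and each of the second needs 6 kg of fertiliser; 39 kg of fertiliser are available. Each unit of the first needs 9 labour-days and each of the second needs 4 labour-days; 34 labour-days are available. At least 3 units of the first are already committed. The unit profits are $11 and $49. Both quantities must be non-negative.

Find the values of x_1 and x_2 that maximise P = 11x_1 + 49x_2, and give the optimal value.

Vertices and P = 11x_1 + 49x_2:
  (34/9, 0) → P = 374/9
  (3, 0) → P = 33
  (3, 7/4) → P = 475/4

x_1 = 3, x_2 = 7/4, maximum P = 475/4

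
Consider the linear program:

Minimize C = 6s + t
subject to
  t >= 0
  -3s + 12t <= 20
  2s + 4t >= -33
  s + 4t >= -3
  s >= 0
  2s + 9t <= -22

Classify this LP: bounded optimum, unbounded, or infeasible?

infeasible

The boundaries t = 0 and s = 0 meet at (0, 0), but that point violates 2s + 9t ≤ -22. Every candidate vertex is excluded by some other constraint, so the feasible region is empty.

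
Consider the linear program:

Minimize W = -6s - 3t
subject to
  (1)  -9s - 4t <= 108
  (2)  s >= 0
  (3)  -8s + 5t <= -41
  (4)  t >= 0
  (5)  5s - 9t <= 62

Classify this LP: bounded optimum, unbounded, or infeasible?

From the feasible point (41/8, 0), moving in the direction (5, 8) keeps every constraint satisfied while W decreases without bound.

unbounded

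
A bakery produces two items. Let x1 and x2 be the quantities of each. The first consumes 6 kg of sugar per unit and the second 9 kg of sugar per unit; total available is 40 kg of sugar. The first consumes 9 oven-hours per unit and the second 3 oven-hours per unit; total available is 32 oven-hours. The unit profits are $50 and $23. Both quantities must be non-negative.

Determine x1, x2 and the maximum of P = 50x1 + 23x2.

x1 = 8/3, x2 = 8/3, maximum P = 584/3

Vertices and P = 50x1 + 23x2:
  (0, 0) → P = 0
  (0, 40/9) → P = 920/9
  (32/9, 0) → P = 1600/9
  (8/3, 8/3) → P = 584/3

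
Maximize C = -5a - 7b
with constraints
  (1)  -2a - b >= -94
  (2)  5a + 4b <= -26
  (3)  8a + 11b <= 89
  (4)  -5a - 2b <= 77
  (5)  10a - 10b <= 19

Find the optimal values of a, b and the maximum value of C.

a = -366/35, b = -173/14, maximum C = 1943/14

Extreme points and C = -5a - 7b:
  (-128/5, 51/2) → C = -101/2
  (-92/45, -71/18) → C = 227/6
  (-366/35, -173/14) → C = 1943/14

At the optimal vertex, -5a - 2b = 77 and 10a - 10b = 19.
Solving simultaneously gives a = -366/35, b = -173/14.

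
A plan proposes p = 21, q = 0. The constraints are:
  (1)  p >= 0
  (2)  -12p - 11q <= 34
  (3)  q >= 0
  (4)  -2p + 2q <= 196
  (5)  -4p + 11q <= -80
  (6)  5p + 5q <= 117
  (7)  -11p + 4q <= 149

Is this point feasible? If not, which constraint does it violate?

feasible

(1): 21 ≥ 0 ✓
(2): -252 ≤ 34 ✓
(3): 0 ≥ 0 ✓
(4): -42 ≤ 196 ✓
(5): -84 ≤ -80 ✓
(6): 105 ≤ 117 ✓
(7): -231 ≤ 149 ✓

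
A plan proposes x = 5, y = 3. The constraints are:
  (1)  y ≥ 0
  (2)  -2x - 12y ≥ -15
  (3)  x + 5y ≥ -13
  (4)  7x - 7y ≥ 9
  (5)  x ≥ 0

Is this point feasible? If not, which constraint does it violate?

Constraint (2): -2x - 12y = -46, which is not ≥ -15. All other constraints are satisfied.

not feasible — violates (2)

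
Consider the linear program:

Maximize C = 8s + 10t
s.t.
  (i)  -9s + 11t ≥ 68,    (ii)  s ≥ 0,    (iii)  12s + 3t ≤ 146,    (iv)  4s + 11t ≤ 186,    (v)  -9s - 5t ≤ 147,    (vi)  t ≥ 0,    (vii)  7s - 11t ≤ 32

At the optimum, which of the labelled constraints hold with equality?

Vertices and C = 8s + 10t:
  (0, 68/11) → C = 680/11
  (1402/159, 710/53) → C = 32516/159
  (0, 186/11) → C = 1860/11
  (131/15, 206/15) → C = 1036/5

The maximum is at (131/15, 206/15). Substituting into each constraint, equality holds for (iii) and (iv); the remaining constraints have slack.

(iii) and (iv)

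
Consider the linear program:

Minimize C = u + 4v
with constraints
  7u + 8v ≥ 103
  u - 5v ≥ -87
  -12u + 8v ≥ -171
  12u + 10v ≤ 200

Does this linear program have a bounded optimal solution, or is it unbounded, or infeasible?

Corner points and C = u + 4v:
  (-181/43, 712/43) → C = 2667/43
  (274/19, 39/152) → C = 587/38
  (13/7, 622/35) → C = 2553/35
  (1655/108, 29/18) → C = 2351/108
The feasible region has finitely many vertices and no improving ray; the minimum is 587/38 at (274/19, 39/152).

bounded optimum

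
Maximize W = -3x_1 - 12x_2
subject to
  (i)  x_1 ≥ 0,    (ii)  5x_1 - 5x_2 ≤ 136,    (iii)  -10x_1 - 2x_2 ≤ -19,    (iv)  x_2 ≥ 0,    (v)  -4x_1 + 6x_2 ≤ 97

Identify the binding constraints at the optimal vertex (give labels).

(iii) and (iv)

Extreme points and W = -3x_1 - 12x_2:
  (0, 19/2) → W = -114
  (0, 97/6) → W = -194
  (136/5, 0) → W = -408/5
  (1301/10, 1029/10) → W = -16251/10
  (19/10, 0) → W = -57/10

The maximum is at (19/10, 0). Substituting into each constraint, equality holds for (iii) and (iv); the remaining constraints have slack.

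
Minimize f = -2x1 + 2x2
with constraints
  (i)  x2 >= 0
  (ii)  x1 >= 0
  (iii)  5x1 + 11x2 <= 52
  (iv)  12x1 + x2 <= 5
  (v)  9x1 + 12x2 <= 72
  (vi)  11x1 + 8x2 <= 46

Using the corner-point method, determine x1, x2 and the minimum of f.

x1 = 5/12, x2 = 0, minimum f = -5/6

Corner points and f = -2x1 + 2x2:
  (0, 0) → f = 0
  (5/12, 0) → f = -5/6
  (0, 52/11) → f = 104/11
  (3/127, 599/127) → f = 1192/127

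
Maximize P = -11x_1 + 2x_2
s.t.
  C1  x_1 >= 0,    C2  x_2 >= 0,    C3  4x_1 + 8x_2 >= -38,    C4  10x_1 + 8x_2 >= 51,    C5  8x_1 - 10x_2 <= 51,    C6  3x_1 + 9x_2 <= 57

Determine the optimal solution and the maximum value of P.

x_1 = 1/22, x_2 = 139/22, maximum P = 267/22

At the optimal vertex, 10x_1 + 8x_2 = 51 and 3x_1 + 9x_2 = 57.
Solving simultaneously gives x_1 = 1/22, x_2 = 139/22.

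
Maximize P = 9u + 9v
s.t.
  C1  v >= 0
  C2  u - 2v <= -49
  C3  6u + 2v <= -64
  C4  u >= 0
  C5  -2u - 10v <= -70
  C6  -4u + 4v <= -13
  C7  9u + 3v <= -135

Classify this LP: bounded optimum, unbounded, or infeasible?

The boundaries -4u + 4v = -13 and 9u + 3v = -135 meet at (-167/16, -219/16), but that point violates v ≥ 0. Every candidate vertex is excluded by some other constraint, so the feasible region is empty.

infeasible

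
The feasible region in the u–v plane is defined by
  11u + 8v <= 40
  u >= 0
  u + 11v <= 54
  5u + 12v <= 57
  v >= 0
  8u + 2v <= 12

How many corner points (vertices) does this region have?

Intersecting each pair of boundary lines and keeping only the points that satisfy every inequality leaves:
  (6/23, 427/92)
  (8/21, 94/21)
  (0, 19/4)
  (0, 0)
  (3/2, 0)

5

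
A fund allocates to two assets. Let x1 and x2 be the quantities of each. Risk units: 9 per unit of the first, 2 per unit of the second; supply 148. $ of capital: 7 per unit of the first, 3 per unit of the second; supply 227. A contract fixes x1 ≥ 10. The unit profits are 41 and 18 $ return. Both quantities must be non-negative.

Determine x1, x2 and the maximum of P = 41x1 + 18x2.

x1 = 10, x2 = 29, maximum P = 932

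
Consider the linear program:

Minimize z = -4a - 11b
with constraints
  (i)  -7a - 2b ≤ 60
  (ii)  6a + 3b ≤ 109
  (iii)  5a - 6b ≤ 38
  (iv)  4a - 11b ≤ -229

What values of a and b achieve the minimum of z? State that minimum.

Vertices and z = -4a - 11b:
  (-398/9, 1123/9) → z = -3587/3
  (-1118/85, 1363/85) → z = -10521/85
  (256/39, 905/39) → z = -10979/39

a = -398/9, b = 1123/9, minimum z = -3587/3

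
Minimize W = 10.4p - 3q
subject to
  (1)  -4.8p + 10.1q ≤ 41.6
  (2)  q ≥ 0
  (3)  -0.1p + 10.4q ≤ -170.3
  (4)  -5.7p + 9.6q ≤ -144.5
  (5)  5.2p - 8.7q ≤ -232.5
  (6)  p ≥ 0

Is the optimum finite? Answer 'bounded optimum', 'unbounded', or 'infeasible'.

The boundaries q = 0 and -0.1p + 10.4q = -170.3 meet at (1703, 0), but that point violates 5.2p - 8.7q ≤ -232.5. Every candidate vertex is excluded by some other constraint, so the feasible region is empty.

infeasible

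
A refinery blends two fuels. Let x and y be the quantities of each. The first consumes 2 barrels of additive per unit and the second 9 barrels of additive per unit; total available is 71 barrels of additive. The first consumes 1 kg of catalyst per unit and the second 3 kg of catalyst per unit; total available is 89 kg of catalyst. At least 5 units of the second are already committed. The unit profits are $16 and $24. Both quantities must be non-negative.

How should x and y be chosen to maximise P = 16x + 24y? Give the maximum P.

x = 13, y = 5, maximum P = 328

The optimum lies where 2x + 9y = 71 and y = 5.
Solving simultaneously gives x = 13, y = 5.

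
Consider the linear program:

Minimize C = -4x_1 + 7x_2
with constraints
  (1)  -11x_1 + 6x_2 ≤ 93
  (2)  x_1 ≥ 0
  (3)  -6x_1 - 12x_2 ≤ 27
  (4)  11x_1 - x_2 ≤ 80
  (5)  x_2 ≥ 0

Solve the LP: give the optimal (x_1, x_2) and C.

x_1 = 80/11, x_2 = 0, minimum C = -320/11

Feasible corners and C = -4x_1 + 7x_2:
  (0, 31/2) → C = 217/2
  (573/55, 173/5) → C = 11029/55
  (0, 0) → C = 0
  (80/11, 0) → C = -320/11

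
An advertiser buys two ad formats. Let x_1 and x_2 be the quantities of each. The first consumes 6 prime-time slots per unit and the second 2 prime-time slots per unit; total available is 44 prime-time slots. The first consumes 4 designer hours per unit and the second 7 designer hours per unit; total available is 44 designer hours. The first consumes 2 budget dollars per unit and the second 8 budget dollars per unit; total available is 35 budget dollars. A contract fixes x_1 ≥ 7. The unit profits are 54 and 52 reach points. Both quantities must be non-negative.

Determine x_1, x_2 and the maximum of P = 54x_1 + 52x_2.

Corner points and P = 54x_1 + 52x_2:
  (22/3, 0) → P = 396
  (7, 0) → P = 378
  (7, 1) → P = 430

x_1 = 7, x_2 = 1, maximum P = 430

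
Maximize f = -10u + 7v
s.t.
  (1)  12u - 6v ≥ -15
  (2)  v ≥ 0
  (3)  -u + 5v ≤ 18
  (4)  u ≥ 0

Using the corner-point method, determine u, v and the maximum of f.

Feasible corners and f = -10u + 7v:
  (11/18, 67/18) → f = 359/18
  (0, 5/2) → f = 35/2
  (0, 0) → f = 0
The feasible region is unbounded (it extends along (5, 1), (1, 0)), but f strictly decreases along every unbounded feasible direction, so there is no improving ray and the maximum is attained at a vertex.

The optimum lies where 12u - 6v = -15 and -u + 5v = 18.
Solving simultaneously gives u = 11/18, v = 67/18.

u = 11/18, v = 67/18, maximum f = 359/18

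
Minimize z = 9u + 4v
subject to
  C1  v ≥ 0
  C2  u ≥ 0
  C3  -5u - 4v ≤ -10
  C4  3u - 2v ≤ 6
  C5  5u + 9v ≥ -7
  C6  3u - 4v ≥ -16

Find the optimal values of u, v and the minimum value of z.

u = 0, v = 5/2, minimum z = 10

Vertices and z = 9u + 4v:
  (2, 0) → z = 18
  (0, 5/2) → z = 10
  (0, 4) → z = 16
  (28/3, 11) → z = 128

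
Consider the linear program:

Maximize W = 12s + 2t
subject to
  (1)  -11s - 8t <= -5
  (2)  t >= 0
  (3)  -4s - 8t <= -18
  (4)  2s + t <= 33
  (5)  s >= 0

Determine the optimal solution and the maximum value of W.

s = 33/2, t = 0, maximum W = 198

Vertices and W = 12s + 2t:
  (9/2, 0) → W = 54
  (33/2, 0) → W = 198
  (0, 9/4) → W = 9/2
  (0, 33) → W = 66

The optimum lies where t = 0 and 2s + t = 33.
Solving simultaneously gives s = 33/2, t = 0.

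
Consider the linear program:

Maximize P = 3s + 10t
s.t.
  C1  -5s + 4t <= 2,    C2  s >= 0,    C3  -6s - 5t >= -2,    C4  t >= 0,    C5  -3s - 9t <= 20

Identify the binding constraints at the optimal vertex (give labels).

Feasible corners and P = 3s + 10t:
  (0, 2/5) → P = 4
  (0, 0) → P = 0
  (1/3, 0) → P = 1

The maximum is at (0, 2/5). Substituting into each constraint, equality holds for C2 and C3; the remaining constraints have slack.

C2 and C3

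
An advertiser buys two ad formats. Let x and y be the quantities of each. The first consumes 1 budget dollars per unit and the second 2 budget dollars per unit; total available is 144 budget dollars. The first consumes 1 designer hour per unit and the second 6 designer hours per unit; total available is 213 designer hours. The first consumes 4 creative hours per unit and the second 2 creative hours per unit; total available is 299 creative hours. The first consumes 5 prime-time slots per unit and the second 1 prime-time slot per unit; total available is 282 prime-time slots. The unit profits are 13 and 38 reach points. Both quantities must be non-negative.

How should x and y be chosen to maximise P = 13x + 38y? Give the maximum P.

Feasible corners and P = 13x + 38y:
  (0, 0) → P = 0
  (0, 71/2) → P = 1349
  (282/5, 0) → P = 3666/5
  (51, 27) → P = 1689

x = 51, y = 27, maximum P = 1689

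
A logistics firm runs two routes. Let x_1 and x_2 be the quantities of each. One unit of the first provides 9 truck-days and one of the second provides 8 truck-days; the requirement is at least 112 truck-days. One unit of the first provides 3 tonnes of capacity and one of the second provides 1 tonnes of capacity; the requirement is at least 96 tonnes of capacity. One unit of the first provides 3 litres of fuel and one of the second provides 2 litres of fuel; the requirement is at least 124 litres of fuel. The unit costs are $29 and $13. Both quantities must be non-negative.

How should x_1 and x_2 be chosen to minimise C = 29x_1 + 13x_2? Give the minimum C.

x_1 = 68/3, x_2 = 28, minimum C = 3064/3

The feasible region is unbounded (it extends along (0, 1), (1, 0)), but C strictly increases along every unbounded feasible direction, so there is no improving ray and the minimum is attained at a vertex.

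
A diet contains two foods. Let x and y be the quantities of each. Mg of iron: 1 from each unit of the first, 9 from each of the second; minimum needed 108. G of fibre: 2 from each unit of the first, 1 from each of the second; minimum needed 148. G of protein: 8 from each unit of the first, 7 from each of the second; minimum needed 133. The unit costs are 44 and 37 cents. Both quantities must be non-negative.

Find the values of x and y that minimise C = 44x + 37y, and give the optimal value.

The feasible region is unbounded (it extends along (0, 1), (1, 0)), but C strictly increases along every unbounded feasible direction, so there is no improving ray and the minimum is attained at a vertex.

x = 72, y = 4, minimum C = 3316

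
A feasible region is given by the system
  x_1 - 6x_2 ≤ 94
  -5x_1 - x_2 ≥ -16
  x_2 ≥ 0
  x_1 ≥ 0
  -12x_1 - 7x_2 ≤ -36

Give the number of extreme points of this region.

4

Pairwise boundary intersections that survive every other constraint:
  (16/5, 0)
  (0, 16)
  (3, 0)
  (0, 36/7)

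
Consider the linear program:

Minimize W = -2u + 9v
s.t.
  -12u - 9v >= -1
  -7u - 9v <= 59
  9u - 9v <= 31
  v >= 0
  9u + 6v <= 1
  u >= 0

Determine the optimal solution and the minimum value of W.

u = 1/12, v = 0, minimum W = -1/6

Corner points and W = -2u + 9v:
  (1/12, 0) → W = -1/6
  (0, 1/9) → W = 1
  (0, 0) → W = 0

The binding constraints are -12u - 9v = -1 and v = 0.
Solving simultaneously gives u = 1/12, v = 0.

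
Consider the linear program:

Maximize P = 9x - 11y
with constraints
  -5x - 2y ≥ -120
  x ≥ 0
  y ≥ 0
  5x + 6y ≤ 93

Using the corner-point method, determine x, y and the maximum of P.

The optimum lies where y = 0 and 5x + 6y = 93.
Solving simultaneously gives x = 93/5, y = 0.

x = 93/5, y = 0, maximum P = 837/5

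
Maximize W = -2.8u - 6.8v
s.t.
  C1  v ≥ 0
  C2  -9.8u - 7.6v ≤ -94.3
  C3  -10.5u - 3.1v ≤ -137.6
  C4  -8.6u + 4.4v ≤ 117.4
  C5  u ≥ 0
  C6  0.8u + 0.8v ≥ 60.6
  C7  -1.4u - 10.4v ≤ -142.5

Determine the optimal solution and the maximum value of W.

u = 71.7, v = 4.05, maximum W = -228.3

Feasible corners and W = -2.8u - 6.8v:
  (1425/14, 0) → W = -285
  (2159/130, 15377/260) → W = -58327/130
  (717/10, 81/20) → W = -2283/10
The feasible region is unbounded (it extends along (22, 43), (1, 0)), but W strictly decreases along every unbounded feasible direction, so there is no improving ray and the maximum is attained at a vertex.

The optimum lies where 0.8u + 0.8v = 60.6 and -1.4u - 10.4v = -142.5.
Solving simultaneously gives u = 717/10, v = 81/20.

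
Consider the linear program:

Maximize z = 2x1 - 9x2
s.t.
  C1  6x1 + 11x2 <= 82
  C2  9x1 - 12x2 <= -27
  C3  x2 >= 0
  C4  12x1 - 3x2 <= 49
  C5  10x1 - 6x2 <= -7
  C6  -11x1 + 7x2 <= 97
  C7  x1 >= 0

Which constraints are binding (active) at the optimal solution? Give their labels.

Extreme points and z = 2x1 - 9x2:
  (415/146, 431/73) → z = -3464/73
  (0, 82/11) → z = -738/11
  (13/11, 69/22) → z = -569/22
  (0, 9/4) → z = -81/4

The maximum is at (0, 9/4). Substituting into each constraint, equality holds for C2 and C7; the remaining constraints have slack.

C2 and C7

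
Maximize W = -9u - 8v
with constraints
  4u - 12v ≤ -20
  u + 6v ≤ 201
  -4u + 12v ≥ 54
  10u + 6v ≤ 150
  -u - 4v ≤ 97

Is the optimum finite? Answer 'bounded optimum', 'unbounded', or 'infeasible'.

bounded optimum

Feasible corners and W = -9u - 8v:
  (-17/3, 310/9) → W = -2021/9
  (-693, 149) → W = 5045
  (41/4, 95/12) → W = -1867/12
  (-345/7, -167/14) → W = 539
The feasible region has finitely many vertices and no improving ray; the maximum is 5045 at (-693, 149).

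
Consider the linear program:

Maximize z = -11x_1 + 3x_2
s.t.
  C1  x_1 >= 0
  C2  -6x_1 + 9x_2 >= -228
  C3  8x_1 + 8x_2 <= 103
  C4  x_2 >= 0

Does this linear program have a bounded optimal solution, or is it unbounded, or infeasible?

bounded optimum

Extreme points and z = -11x_1 + 3x_2:
  (0, 103/8) → z = 309/8
  (0, 0) → z = 0
  (103/8, 0) → z = -1133/8
The feasible region has finitely many vertices and no improving ray; the maximum is 309/8 at (0, 103/8).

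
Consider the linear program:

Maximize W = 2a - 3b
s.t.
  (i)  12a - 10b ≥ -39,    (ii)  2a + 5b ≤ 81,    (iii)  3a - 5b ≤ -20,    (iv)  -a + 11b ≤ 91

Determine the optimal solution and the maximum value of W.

Feasible corners and W = 2a - 3b:
  (1/6, 41/10) → W = -359/30
  (481/122, 1053/122) → W = -2197/122
  (235/28, 253/28) → W = -289/28

a = 235/28, b = 253/28, maximum W = -289/28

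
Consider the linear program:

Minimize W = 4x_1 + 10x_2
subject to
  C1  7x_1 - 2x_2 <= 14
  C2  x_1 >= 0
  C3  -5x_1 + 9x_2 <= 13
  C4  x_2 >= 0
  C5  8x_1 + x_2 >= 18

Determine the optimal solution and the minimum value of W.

x_1 = 50/23, x_2 = 14/23, minimum W = 340/23

Feasible corners and W = 4x_1 + 10x_2:
  (152/53, 161/53) → W = 2218/53
  (50/23, 14/23) → W = 340/23
  (149/77, 194/77) → W = 2536/77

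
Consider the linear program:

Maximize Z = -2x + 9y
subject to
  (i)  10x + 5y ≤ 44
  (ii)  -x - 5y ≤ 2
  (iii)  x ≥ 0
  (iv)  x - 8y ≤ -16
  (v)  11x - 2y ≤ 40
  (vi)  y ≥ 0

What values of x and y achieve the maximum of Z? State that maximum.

x = 0, y = 44/5, maximum Z = 396/5

Extreme points and Z = -2x + 9y:
  (0, 44/5) → Z = 396/5
  (16/5, 12/5) → Z = 76/5
  (0, 2) → Z = 18

The binding constraints are 10x + 5y = 44 and x = 0.
Solving simultaneously gives x = 0, y = 44/5.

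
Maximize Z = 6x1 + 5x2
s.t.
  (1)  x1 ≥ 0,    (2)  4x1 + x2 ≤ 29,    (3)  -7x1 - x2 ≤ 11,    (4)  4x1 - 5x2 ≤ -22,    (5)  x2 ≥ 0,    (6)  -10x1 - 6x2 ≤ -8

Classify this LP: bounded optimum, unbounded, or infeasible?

bounded optimum

Corner points and Z = 6x1 + 5x2:
  (0, 29) → Z = 145
  (0, 22/5) → Z = 22
  (41/8, 17/2) → Z = 293/4
The feasible region has finitely many vertices and no improving ray; the maximum is 145 at (0, 29).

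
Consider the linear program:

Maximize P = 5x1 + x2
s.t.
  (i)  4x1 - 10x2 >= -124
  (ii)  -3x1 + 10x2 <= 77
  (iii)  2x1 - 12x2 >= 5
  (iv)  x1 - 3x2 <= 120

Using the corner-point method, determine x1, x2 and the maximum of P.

x1 = 475/2, x2 = 235/6, maximum P = 3680/3

Feasible corners and P = 5x1 + x2:
  (-769/14, -67/7) → P = -3979/14
  (-786, -302) → P = -4232
  (475/2, 235/6) → P = 3680/3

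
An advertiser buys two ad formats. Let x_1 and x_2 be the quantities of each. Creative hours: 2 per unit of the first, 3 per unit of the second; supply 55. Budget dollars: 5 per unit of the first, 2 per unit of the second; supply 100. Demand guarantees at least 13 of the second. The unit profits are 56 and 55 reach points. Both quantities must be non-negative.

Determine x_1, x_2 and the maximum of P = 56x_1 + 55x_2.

x_1 = 8, x_2 = 13, maximum P = 1163

Vertices and P = 56x_1 + 55x_2:
  (0, 55/3) → P = 3025/3
  (0, 13) → P = 715
  (8, 13) → P = 1163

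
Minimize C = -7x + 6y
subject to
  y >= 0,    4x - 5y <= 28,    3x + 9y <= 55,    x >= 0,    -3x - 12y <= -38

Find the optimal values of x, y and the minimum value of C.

x = 31/3, y = 8/3, minimum C = -169/3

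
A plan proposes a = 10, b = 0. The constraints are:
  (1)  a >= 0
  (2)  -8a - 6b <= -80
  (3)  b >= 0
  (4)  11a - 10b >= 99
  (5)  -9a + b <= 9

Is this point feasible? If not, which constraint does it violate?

(1): 10 ≥ 0 ✓
(2): -80 ≤ -80 ✓
(3): 0 ≥ 0 ✓
(4): 110 ≥ 99 ✓
(5): -90 ≤ 9 ✓

feasible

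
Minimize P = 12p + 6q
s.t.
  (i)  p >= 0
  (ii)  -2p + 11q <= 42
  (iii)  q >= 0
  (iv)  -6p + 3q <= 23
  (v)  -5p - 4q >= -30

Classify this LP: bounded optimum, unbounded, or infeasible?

bounded optimum

Feasible corners and P = 12p + 6q:
  (0, 42/11) → P = 252/11
  (0, 0) → P = 0
  (18/7, 30/7) → P = 396/7
  (6, 0) → P = 72
The feasible region has finitely many vertices and no improving ray; the minimum is 0 at (0, 0).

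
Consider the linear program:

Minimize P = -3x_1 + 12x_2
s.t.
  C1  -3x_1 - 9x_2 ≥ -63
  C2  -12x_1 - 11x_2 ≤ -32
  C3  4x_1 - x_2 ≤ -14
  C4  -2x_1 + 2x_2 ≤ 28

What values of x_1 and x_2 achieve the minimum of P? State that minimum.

x_1 = -61/28, x_2 = 37/7, minimum P = 1959/28

Extreme points and P = -3x_1 + 12x_2:
  (-21/13, 98/13) → P = 1239/13
  (-21/4, 35/4) → P = 483/4
  (-61/28, 37/7) → P = 1959/28
  (-122/23, 200/23) → P = 2766/23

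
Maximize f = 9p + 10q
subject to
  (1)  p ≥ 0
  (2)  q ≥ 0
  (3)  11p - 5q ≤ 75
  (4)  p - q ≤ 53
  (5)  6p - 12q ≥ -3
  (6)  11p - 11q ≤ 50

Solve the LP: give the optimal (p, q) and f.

Vertices and f = 9p + 10q:
  (0, 0) → f = 0
  (0, 1/4) → f = 5/2
  (50/11, 0) → f = 450/11
  (305/34, 161/34) → f = 4355/34
  (575/66, 25/6) → f = 7925/66

The optimum lies where 11p - 5q = 75 and 6p - 12q = -3.
Solving simultaneously gives p = 305/34, q = 161/34.

p = 305/34, q = 161/34, maximum f = 4355/34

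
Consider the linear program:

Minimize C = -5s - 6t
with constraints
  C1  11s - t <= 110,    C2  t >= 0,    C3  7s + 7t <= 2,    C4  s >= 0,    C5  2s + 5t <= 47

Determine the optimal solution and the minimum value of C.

s = 0, t = 2/7, minimum C = -12/7

Extreme points and C = -5s - 6t:
  (2/7, 0) → C = -10/7
  (0, 0) → C = 0
  (0, 2/7) → C = -12/7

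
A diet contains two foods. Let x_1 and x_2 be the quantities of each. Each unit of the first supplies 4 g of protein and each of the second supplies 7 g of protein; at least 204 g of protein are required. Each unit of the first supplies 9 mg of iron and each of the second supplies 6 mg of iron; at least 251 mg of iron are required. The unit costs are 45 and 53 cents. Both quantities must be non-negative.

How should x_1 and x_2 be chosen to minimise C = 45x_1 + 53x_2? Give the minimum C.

x_1 = 41/3, x_2 = 64/3, minimum C = 5237/3

Corner points and C = 45x_1 + 53x_2:
  (0, 251/6) → C = 13303/6
  (51, 0) → C = 2295
  (41/3, 64/3) → C = 5237/3
The feasible region is unbounded (it extends along (0, 1), (1, 0)), but C strictly increases along every unbounded feasible direction, so there is no improving ray and the minimum is attained at a vertex.

The optimum lies where 4x_1 + 7x_2 = 204 and 9x_1 + 6x_2 = 251.
Solving simultaneously gives x_1 = 41/3, x_2 = 64/3.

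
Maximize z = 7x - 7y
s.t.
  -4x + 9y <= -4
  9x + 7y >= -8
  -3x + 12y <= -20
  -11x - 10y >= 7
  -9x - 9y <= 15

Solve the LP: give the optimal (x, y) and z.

At the optimal vertex, -11x - 10y = 7 and -9x - 9y = 15.
Solving simultaneously gives x = 29/3, y = -34/3.

x = 29/3, y = -34/3, maximum z = 147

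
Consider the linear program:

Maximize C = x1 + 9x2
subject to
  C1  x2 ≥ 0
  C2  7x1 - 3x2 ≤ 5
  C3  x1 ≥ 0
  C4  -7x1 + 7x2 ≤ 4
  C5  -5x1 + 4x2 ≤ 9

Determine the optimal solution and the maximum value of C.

Extreme points and C = x1 + 9x2:
  (5/7, 0) → C = 5/7
  (0, 0) → C = 0
  (47/28, 9/4) → C = 307/14
  (0, 4/7) → C = 36/7

x1 = 47/28, x2 = 9/4, maximum C = 307/14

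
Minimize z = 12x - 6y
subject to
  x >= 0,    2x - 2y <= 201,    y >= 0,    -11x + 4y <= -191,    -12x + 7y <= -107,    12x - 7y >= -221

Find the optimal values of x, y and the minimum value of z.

x = 909/29, y = 1115/29, minimum z = 4218/29

The feasible region is unbounded (it extends along (7, 12), (1, 1)), but z strictly increases along every unbounded feasible direction, so there is no improving ray and the minimum is attained at a vertex.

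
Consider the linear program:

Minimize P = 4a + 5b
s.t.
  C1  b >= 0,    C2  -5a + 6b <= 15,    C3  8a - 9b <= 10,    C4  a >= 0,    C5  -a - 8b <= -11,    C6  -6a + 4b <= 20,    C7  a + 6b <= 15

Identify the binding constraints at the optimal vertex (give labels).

Vertices and P = 4a + 5b:
  (0, 5/2) → P = 25/2
  (179/73, 78/73) → P = 1106/73
  (65/19, 110/57) → P = 70/3
  (0, 11/8) → P = 55/8

The minimum is at (0, 11/8). Substituting into each constraint, equality holds for C4 and C5; the remaining constraints have slack.

C4 and C5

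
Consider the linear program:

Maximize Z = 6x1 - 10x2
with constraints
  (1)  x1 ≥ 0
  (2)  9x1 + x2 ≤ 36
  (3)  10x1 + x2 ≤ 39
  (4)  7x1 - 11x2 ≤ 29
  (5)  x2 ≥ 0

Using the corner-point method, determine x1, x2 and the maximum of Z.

x1 = 39/10, x2 = 0, maximum Z = 117/5

Feasible corners and Z = 6x1 - 10x2:
  (0, 36) → Z = -360
  (0, 0) → Z = 0
  (3, 9) → Z = -72
  (39/10, 0) → Z = 117/5

The optimum lies where 10x1 + x2 = 39 and x2 = 0.
Solving simultaneously gives x1 = 39/10, x2 = 0.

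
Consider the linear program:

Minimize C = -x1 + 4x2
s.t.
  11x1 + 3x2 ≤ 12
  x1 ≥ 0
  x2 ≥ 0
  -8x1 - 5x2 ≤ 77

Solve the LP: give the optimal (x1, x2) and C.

x1 = 12/11, x2 = 0, minimum C = -12/11

Corner points and C = -x1 + 4x2:
  (0, 4) → C = 16
  (12/11, 0) → C = -12/11
  (0, 0) → C = 0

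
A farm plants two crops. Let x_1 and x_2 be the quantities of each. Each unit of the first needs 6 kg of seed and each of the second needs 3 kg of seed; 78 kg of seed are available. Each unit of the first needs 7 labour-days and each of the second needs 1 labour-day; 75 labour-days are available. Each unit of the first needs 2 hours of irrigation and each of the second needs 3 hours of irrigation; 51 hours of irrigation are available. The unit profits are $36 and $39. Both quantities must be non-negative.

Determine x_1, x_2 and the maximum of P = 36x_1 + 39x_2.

At the optimal vertex, 6x_1 + 3x_2 = 78 and 2x_1 + 3x_2 = 51.
Solving simultaneously gives x_1 = 27/4, x_2 = 25/2.

x_1 = 27/4, x_2 = 25/2, maximum P = 1461/2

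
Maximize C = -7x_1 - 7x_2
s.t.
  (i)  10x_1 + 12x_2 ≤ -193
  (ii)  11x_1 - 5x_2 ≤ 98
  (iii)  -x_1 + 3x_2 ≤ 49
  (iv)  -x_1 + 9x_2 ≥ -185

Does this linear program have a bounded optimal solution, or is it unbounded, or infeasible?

bounded optimum

Corner points and C = -7x_1 - 7x_2:
  (211/182, -3103/182) → C = 1446/13
  (-389/14, 99/14) → C = 145
  (-43/94, -1937/94) → C = 6930/47
  (-166, -39) → C = 1435
The feasible region has finitely many vertices and no improving ray; the maximum is 1435 at (-166, -39).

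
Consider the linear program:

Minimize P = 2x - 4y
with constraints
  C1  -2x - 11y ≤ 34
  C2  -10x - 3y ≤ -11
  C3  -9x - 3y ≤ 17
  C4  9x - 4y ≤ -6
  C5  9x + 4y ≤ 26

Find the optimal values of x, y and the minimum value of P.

Feasible corners and P = 2x - 4y:
  (26/67, 159/67) → P = -584/67
  (-34/13, 161/13) → P = -712/13
  (10/9, 4) → P = -124/9

At the optimal vertex, -10x - 3y = -11 and 9x + 4y = 26.
Solving simultaneously gives x = -34/13, y = 161/13.

x = -34/13, y = 161/13, minimum P = -712/13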